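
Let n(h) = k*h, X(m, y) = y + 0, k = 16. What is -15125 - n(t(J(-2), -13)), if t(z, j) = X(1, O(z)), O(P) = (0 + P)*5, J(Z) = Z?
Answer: -14965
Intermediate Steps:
O(P) = 5*P (O(P) = P*5 = 5*P)
X(m, y) = y
t(z, j) = 5*z
n(h) = 16*h
-15125 - n(t(J(-2), -13)) = -15125 - 16*5*(-2) = -15125 - 16*(-10) = -15125 - 1*(-160) = -15125 + 160 = -14965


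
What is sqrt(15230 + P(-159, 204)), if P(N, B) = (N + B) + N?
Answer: 2*sqrt(3779) ≈ 122.95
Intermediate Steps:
P(N, B) = B + 2*N (P(N, B) = (B + N) + N = B + 2*N)
sqrt(15230 + P(-159, 204)) = sqrt(15230 + (204 + 2*(-159))) = sqrt(15230 + (204 - 318)) = sqrt(15230 - 114) = sqrt(15116) = 2*sqrt(3779)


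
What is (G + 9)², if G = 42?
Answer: 2601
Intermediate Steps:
(G + 9)² = (42 + 9)² = 51² = 2601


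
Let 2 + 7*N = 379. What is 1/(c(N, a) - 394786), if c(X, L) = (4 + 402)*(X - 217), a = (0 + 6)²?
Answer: -1/461022 ≈ -2.1691e-6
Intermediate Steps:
a = 36 (a = 6² = 36)
N = 377/7 (N = -2/7 + (⅐)*379 = -2/7 + 379/7 = 377/7 ≈ 53.857)
c(X, L) = -88102 + 406*X (c(X, L) = 406*(-217 + X) = -88102 + 406*X)
1/(c(N, a) - 394786) = 1/((-88102 + 406*(377/7)) - 394786) = 1/((-88102 + 21866) - 394786) = 1/(-66236 - 394786) = 1/(-461022) = -1/461022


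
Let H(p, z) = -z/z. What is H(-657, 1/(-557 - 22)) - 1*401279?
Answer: -401280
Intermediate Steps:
H(p, z) = -1 (H(p, z) = -1*1 = -1)
H(-657, 1/(-557 - 22)) - 1*401279 = -1 - 1*401279 = -1 - 401279 = -401280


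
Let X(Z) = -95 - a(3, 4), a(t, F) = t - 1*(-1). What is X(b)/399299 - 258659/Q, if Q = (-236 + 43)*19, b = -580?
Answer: 103281917008/1464229433 ≈ 70.537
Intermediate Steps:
Q = -3667 (Q = -193*19 = -3667)
a(t, F) = 1 + t (a(t, F) = t + 1 = 1 + t)
X(Z) = -99 (X(Z) = -95 - (1 + 3) = -95 - 1*4 = -95 - 4 = -99)
X(b)/399299 - 258659/Q = -99/399299 - 258659/(-3667) = -99*1/399299 - 258659*(-1/3667) = -99/399299 + 258659/3667 = 103281917008/1464229433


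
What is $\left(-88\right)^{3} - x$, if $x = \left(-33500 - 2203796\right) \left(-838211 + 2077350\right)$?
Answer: $2772320046672$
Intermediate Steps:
$x = -2772320728144$ ($x = \left(-2237296\right) 1239139 = -2772320728144$)
$\left(-88\right)^{3} - x = \left(-88\right)^{3} - -2772320728144 = -681472 + 2772320728144 = 2772320046672$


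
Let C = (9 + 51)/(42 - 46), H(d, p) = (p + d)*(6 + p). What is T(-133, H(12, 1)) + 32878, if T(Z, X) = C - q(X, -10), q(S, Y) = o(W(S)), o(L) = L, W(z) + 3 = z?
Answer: 32775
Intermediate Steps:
W(z) = -3 + z
H(d, p) = (6 + p)*(d + p) (H(d, p) = (d + p)*(6 + p) = (6 + p)*(d + p))
q(S, Y) = -3 + S
C = -15 (C = 60/(-4) = 60*(-1/4) = -15)
T(Z, X) = -12 - X (T(Z, X) = -15 - (-3 + X) = -15 + (3 - X) = -12 - X)
T(-133, H(12, 1)) + 32878 = (-12 - (1**2 + 6*12 + 6*1 + 12*1)) + 32878 = (-12 - (1 + 72 + 6 + 12)) + 32878 = (-12 - 1*91) + 32878 = (-12 - 91) + 32878 = -103 + 32878 = 32775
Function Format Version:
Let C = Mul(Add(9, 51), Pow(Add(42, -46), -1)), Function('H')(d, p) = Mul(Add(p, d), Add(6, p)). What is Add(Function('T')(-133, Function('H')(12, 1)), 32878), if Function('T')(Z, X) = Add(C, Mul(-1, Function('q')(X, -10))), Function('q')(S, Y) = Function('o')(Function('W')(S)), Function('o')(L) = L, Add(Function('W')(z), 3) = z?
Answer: 32775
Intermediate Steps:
Function('W')(z) = Add(-3, z)
Function('H')(d, p) = Mul(Add(6, p), Add(d, p)) (Function('H')(d, p) = Mul(Add(d, p), Add(6, p)) = Mul(Add(6, p), Add(d, p)))
Function('q')(S, Y) = Add(-3, S)
C = -15 (C = Mul(60, Pow(-4, -1)) = Mul(60, Rational(-1, 4)) = -15)
Function('T')(Z, X) = Add(-12, Mul(-1, X)) (Function('T')(Z, X) = Add(-15, Mul(-1, Add(-3, X))) = Add(-15, Add(3, Mul(-1, X))) = Add(-12, Mul(-1, X)))
Add(Function('T')(-133, Function('H')(12, 1)), 32878) = Add(Add(-12, Mul(-1, Add(Pow(1, 2), Mul(6, 12), Mul(6, 1), Mul(12, 1)))), 32878) = Add(Add(-12, Mul(-1, Add(1, 72, 6, 12))), 32878) = Add(Add(-12, Mul(-1, 91)), 32878) = Add(Add(-12, -91), 32878) = Add(-103, 32878) = 32775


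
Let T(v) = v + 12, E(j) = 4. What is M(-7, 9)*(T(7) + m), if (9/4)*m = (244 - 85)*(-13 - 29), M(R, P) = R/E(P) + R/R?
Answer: 8847/4 ≈ 2211.8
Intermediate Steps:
M(R, P) = 1 + R/4 (M(R, P) = R/4 + R/R = R*(¼) + 1 = R/4 + 1 = 1 + R/4)
T(v) = 12 + v
m = -2968 (m = 4*((244 - 85)*(-13 - 29))/9 = 4*(159*(-42))/9 = (4/9)*(-6678) = -2968)
M(-7, 9)*(T(7) + m) = (1 + (¼)*(-7))*((12 + 7) - 2968) = (1 - 7/4)*(19 - 2968) = -¾*(-2949) = 8847/4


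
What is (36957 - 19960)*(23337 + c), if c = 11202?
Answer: 587059383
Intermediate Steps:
(36957 - 19960)*(23337 + c) = (36957 - 19960)*(23337 + 11202) = 16997*34539 = 587059383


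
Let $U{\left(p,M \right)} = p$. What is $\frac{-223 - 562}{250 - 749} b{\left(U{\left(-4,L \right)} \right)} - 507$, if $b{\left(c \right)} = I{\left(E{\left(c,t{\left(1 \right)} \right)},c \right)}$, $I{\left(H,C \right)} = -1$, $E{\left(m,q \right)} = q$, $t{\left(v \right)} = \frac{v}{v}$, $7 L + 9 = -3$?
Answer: $- \frac{253778}{499} \approx -508.57$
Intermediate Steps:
$L = - \frac{12}{7}$ ($L = - \frac{9}{7} + \frac{1}{7} \left(-3\right) = - \frac{9}{7} - \frac{3}{7} = - \frac{12}{7} \approx -1.7143$)
$t{\left(v \right)} = 1$
$b{\left(c \right)} = -1$
$\frac{-223 - 562}{250 - 749} b{\left(U{\left(-4,L \right)} \right)} - 507 = \frac{-223 - 562}{250 - 749} \left(-1\right) - 507 = - \frac{785}{-499} \left(-1\right) - 507 = \left(-785\right) \left(- \frac{1}{499}\right) \left(-1\right) - 507 = \frac{785}{499} \left(-1\right) - 507 = - \frac{785}{499} - 507 = - \frac{253778}{499}$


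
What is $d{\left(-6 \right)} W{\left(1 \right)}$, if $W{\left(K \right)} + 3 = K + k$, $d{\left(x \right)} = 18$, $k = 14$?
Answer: $216$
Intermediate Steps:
$W{\left(K \right)} = 11 + K$ ($W{\left(K \right)} = -3 + \left(K + 14\right) = -3 + \left(14 + K\right) = 11 + K$)
$d{\left(-6 \right)} W{\left(1 \right)} = 18 \left(11 + 1\right) = 18 \cdot 12 = 216$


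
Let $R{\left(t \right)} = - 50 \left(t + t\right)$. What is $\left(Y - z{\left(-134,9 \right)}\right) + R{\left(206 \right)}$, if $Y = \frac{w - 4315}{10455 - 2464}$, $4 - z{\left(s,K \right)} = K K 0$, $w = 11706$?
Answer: $- \frac{164639173}{7991} \approx -20603.0$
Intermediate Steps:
$z{\left(s,K \right)} = 4$ ($z{\left(s,K \right)} = 4 - K K 0 = 4 - K^{2} \cdot 0 = 4 - 0 = 4 + 0 = 4$)
$Y = \frac{7391}{7991}$ ($Y = \frac{11706 - 4315}{10455 - 2464} = \frac{7391}{7991} \approx 0.92492$)
$R{\left(t \right)} = - 100 t$ ($R{\left(t \right)} = - 50 \cdot 2 t = - 100 t$)
$\left(Y - z{\left(-134,9 \right)}\right) + R{\left(206 \right)} = \left(\frac{7391}{7991} - 4\right) - 20600 = - \frac{24573}{7991} - 20600 = - \frac{164639173}{7991}$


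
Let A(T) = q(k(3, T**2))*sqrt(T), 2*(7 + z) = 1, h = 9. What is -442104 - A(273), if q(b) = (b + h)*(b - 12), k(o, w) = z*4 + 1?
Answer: -442104 - 592*sqrt(273) ≈ -4.5189e+5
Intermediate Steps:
z = -13/2 (z = -7 + (1/2)*1 = -7 + 1/2 = -13/2 ≈ -6.5000)
k(o, w) = -25 (k(o, w) = -13/2*4 + 1 = -26 + 1 = -25)
q(b) = (-12 + b)*(9 + b) (q(b) = (b + 9)*(b - 12) = (9 + b)*(-12 + b) = (-12 + b)*(9 + b))
A(T) = 592*sqrt(T) (A(T) = (-108 + (-25)**2 - 3*(-25))*sqrt(T) = (-108 + 625 + 75)*sqrt(T) = 592*sqrt(T))
-442104 - A(273) = -442104 - 592*sqrt(273)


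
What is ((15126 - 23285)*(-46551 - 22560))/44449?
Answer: 563876649/44449 ≈ 12686.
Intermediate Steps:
((15126 - 23285)*(-46551 - 22560))/44449 = -8159*(-69111)*(1/44449) = 563876649*(1/44449) = 563876649/44449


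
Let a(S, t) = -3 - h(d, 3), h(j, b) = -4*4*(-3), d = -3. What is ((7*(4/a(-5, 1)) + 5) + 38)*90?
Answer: 64950/17 ≈ 3820.6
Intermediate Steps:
h(j, b) = 48 (h(j, b) = -16*(-3) = 48)
a(S, t) = -51 (a(S, t) = -3 - 1*48 = -3 - 48 = -51)
((7*(4/a(-5, 1)) + 5) + 38)*90 = ((7*(4/(-51)) + 5) + 38)*90 = ((7*(4*(-1/51)) + 5) + 38)*90 = ((7*(-4/51) + 5) + 38)*90 = ((-28/51 + 5) + 38)*90 = (227/51 + 38)*90 = (2165/51)*90 = 64950/17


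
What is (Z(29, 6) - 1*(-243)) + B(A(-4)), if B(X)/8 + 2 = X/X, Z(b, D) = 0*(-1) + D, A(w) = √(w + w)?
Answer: 241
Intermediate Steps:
A(w) = √2*√w (A(w) = √(2*w) = √2*√w)
Z(b, D) = D (Z(b, D) = 0 + D = D)
B(X) = -8 (B(X) = -16 + 8*(X/X) = -16 + 8*1 = -16 + 8 = -8)
(Z(29, 6) - 1*(-243)) + B(A(-4)) = (6 - 1*(-243)) - 8 = (6 + 243) - 8 = 249 - 8 = 241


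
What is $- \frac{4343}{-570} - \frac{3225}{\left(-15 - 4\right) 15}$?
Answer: $\frac{10793}{570} \approx 18.935$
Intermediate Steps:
$- \frac{4343}{-570} - \frac{3225}{\left(-15 - 4\right) 15} = \left(-4343\right) \left(- \frac{1}{570}\right) - \frac{3225}{\left(-19\right) 15} = \frac{4343}{570} - \frac{3225}{-285} = \frac{4343}{570} - - \frac{215}{19} = \frac{4343}{570} + \frac{215}{19} = \frac{10793}{570}$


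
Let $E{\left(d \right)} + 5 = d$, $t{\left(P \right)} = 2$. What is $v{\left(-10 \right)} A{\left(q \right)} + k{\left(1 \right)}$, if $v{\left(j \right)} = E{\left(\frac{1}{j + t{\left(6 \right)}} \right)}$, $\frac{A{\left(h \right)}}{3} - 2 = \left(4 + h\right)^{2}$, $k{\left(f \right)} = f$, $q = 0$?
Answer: $- \frac{1103}{4} \approx -275.75$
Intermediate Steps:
$A{\left(h \right)} = 6 + 3 \left(4 + h\right)^{2}$
$E{\left(d \right)} = -5 + d$
$v{\left(j \right)} = -5 + \frac{1}{2 + j}$ ($v{\left(j \right)} = -5 + \frac{1}{j + 2} = -5 + \frac{1}{2 + j}$)
$v{\left(-10 \right)} A{\left(q \right)} + k{\left(1 \right)} = \frac{-9 - -50}{2 - 10} \left(6 + 3 \left(4 + 0\right)^{2}\right) + 1 = \frac{-9 + 50}{-8} \left(6 + 3 \cdot 4^{2}\right) + 1 = \left(- \frac{1}{8}\right) 41 \left(6 + 3 \cdot 16\right) + 1 = - \frac{41 \left(6 + 48\right)}{8} + 1 = \left(- \frac{41}{8}\right) 54 + 1 = - \frac{1107}{4} + 1 = - \frac{1103}{4}$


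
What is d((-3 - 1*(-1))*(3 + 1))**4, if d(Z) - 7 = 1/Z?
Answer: 9150625/4096 ≈ 2234.0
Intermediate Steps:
d(Z) = 7 + 1/Z
d((-3 - 1*(-1))*(3 + 1))**4 = (7 + 1/((-3 - 1*(-1))*(3 + 1)))**4 = (7 + 1/((-3 + 1)*4))**4 = (7 + 1/(-2*4))**4 = (7 + 1/(-8))**4 = (7 - 1/8)**4 = (55/8)**4 = 9150625/4096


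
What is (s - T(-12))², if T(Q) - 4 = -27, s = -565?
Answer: 293764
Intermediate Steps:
T(Q) = -23 (T(Q) = 4 - 27 = -23)
(s - T(-12))² = (-565 - 1*(-23))² = (-565 + 23)² = (-542)² = 293764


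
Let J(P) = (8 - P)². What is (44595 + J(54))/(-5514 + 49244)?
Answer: 46711/43730 ≈ 1.0682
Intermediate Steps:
(44595 + J(54))/(-5514 + 49244) = (44595 + (-8 + 54)²)/(-5514 + 49244) = (44595 + 46²)/43730 = (44595 + 2116)*(1/43730) = 46711*(1/43730) = 46711/43730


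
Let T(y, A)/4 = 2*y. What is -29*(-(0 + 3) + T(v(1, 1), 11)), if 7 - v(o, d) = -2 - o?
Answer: -2233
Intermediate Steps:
v(o, d) = 9 + o (v(o, d) = 7 - (-2 - o) = 7 + (2 + o) = 9 + o)
T(y, A) = 8*y (T(y, A) = 4*(2*y) = 8*y)
-29*(-(0 + 3) + T(v(1, 1), 11)) = -29*(-(0 + 3) + 8*(9 + 1)) = -29*(-1*3 + 8*10) = -29*(-3 + 80) = -29*77 = -2233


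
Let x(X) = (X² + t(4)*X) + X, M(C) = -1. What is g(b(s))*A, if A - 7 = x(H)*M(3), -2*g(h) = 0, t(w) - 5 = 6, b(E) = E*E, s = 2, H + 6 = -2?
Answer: 0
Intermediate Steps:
H = -8 (H = -6 - 2 = -8)
b(E) = E²
t(w) = 11 (t(w) = 5 + 6 = 11)
x(X) = X² + 12*X (x(X) = (X² + 11*X) + X = X² + 12*X)
g(h) = 0 (g(h) = -½*0 = 0)
A = 39 (A = 7 - 8*(12 - 8)*(-1) = 7 - 8*4*(-1) = 7 - 32*(-1) = 7 + 32 = 39)
g(b(s))*A = 0*39 = 0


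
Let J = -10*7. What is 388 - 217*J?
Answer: 15578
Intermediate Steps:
J = -70
388 - 217*J = 388 - 217*(-70) = 388 + 15190 = 15578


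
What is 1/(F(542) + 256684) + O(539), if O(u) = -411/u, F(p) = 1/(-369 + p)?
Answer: -18250909616/23935013487 ≈ -0.76252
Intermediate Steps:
1/(F(542) + 256684) + O(539) = 1/(1/(-369 + 542) + 256684) - 411/539 = 1/(1/173 + 256684) - 411*1/539 = 1/(1/173 + 256684) - 411/539 = 1/(44406333/173) - 411/539 = 173/44406333 - 411/539 = -18250909616/23935013487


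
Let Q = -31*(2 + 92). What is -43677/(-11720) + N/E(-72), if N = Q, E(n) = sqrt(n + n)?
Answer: 43677/11720 + 1457*I/6 ≈ 3.7267 + 242.83*I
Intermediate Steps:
E(n) = sqrt(2)*sqrt(n) (E(n) = sqrt(2*n) = sqrt(2)*sqrt(n))
Q = -2914 (Q = -31*94 = -2914)
N = -2914
-43677/(-11720) + N/E(-72) = -43677/(-11720) - 2914*(-I/12) = -43677*(-1/11720) - 2914*(-I/12) = 43677/11720 - 2914*(-I/12) = 43677/11720 - (-1457)*I/6 = 43677/11720 + 1457*I/6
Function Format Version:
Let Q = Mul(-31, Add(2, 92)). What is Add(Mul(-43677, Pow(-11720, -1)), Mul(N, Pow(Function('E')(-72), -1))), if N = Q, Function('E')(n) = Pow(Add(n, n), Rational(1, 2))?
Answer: Add(Rational(43677, 11720), Mul(Rational(1457, 6), I)) ≈ Add(3.7267, Mul(242.83, I))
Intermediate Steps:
Function('E')(n) = Mul(Pow(2, Rational(1, 2)), Pow(n, Rational(1, 2))) (Function('E')(n) = Pow(Mul(2, n), Rational(1, 2)) = Mul(Pow(2, Rational(1, 2)), Pow(n, Rational(1, 2))))
Q = -2914 (Q = Mul(-31, 94) = -2914)
N = -2914
Add(Mul(-43677, Pow(-11720, -1)), Mul(N, Pow(Function('E')(-72), -1))) = Add(Mul(-43677, Pow(-11720, -1)), Mul(-2914, Pow(Mul(Pow(2, Rational(1, 2)), Pow(-72, Rational(1, 2))), -1))) = Add(Mul(-43677, Rational(-1, 11720)), Mul(-2914, Pow(Mul(Pow(2, Rational(1, 2)), Mul(6, I, Pow(2, Rational(1, 2)))), -1))) = Add(Rational(43677, 11720), Mul(-2914, Pow(Mul(12, I), -1))) = Add(Rational(43677, 11720), Mul(-2914, Mul(Rational(-1, 12), I))) = Add(Rational(43677, 11720), Mul(Rational(1457, 6), I))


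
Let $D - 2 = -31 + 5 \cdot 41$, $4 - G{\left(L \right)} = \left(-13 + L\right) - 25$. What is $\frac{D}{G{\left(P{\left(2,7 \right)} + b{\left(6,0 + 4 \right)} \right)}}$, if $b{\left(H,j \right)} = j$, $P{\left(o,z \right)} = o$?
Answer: $\frac{44}{9} \approx 4.8889$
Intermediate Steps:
$G{\left(L \right)} = 42 - L$ ($G{\left(L \right)} = 4 - \left(\left(-13 + L\right) - 25\right) = 4 - \left(-38 + L\right) = 42 - L$)
$D = 176$ ($D = 2 + \left(-31 + 5 \cdot 41\right) = 2 + \left(-31 + 205\right) = 2 + 174 = 176$)
$\frac{D}{G{\left(P{\left(2,7 \right)} + b{\left(6,0 + 4 \right)} \right)}} = \frac{176}{42 - \left(2 + \left(0 + 4\right)\right)} = \frac{176}{42 - \left(2 + 4\right)} = \frac{176}{42 - 6} = \frac{176}{36} = 176 \cdot \frac{1}{36} = \frac{44}{9}$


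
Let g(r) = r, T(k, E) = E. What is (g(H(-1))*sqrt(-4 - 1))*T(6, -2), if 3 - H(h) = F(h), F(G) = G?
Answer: -8*I*sqrt(5) ≈ -17.889*I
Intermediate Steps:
H(h) = 3 - h
(g(H(-1))*sqrt(-4 - 1))*T(6, -2) = ((3 - 1*(-1))*sqrt(-4 - 1))*(-2) = ((3 + 1)*sqrt(-5))*(-2) = (4*(I*sqrt(5)))*(-2) = (4*I*sqrt(5))*(-2) = -8*I*sqrt(5)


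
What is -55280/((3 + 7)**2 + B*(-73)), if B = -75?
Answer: -11056/1115 ≈ -9.9157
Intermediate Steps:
-55280/((3 + 7)**2 + B*(-73)) = -55280/((3 + 7)**2 - 75*(-73)) = -55280/(10**2 + 5475) = -55280/(100 + 5475) = -55280/5575 = -55280*1/5575 = -11056/1115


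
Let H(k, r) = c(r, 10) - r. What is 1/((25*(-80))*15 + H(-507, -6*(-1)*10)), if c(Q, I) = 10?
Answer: -1/30050 ≈ -3.3278e-5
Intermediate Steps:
H(k, r) = 10 - r
1/((25*(-80))*15 + H(-507, -6*(-1)*10)) = 1/((25*(-80))*15 + (10 - (-6*(-1))*10)) = 1/(-2000*15 + (10 - 6*10)) = 1/(-30000 + (10 - 1*60)) = 1/(-30000 + (10 - 60)) = 1/(-30000 - 50) = 1/(-30050) = -1/30050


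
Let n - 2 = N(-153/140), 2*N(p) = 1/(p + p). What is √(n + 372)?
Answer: √972179/51 ≈ 19.333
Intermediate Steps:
N(p) = 1/(4*p) (N(p) = 1/(2*(p + p)) = 1/(2*((2*p))) = (1/(2*p))/2 = 1/(4*p))
n = 271/153 (n = 2 + 1/(4*((-153/140))) = 2 + 1/(4*((-153*1/140))) = 2 + 1/(4*(-153/140)) = 2 + (¼)*(-140/153) = 2 - 35/153 = 271/153 ≈ 1.7712)
√(n + 372) = √(271/153 + 372) = √(57187/153) = √972179/51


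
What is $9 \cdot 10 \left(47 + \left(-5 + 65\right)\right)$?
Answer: $9630$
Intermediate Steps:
$9 \cdot 10 \left(47 + \left(-5 + 65\right)\right) = 90 \left(47 + 60\right) = 90 \cdot 107 = 9630$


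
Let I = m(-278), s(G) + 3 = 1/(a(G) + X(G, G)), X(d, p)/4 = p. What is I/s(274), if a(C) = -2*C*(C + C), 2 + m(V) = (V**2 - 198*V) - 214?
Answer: -39528967296/897625 ≈ -44037.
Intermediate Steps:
X(d, p) = 4*p
m(V) = -216 + V**2 - 198*V (m(V) = -2 + ((V**2 - 198*V) - 214) = -2 + (-214 + V**2 - 198*V) = -216 + V**2 - 198*V)
a(C) = -4*C**2 (a(C) = -2*C*2*C = -4*C**2)
s(G) = -3 + 1/(-4*G**2 + 4*G)
I = 132112 (I = -216 + (-278)**2 - 198*(-278) = -216 + 77284 + 55044 = 132112)
I/s(274) = 132112/(((1/4)*(-1 - 12*274**2 + 12*274)/(274*(-1 + 274)))) = 132112/(((1/4)*(1/274)*(-1 - 12*75076 + 3288)/273)) = 132112/(((1/4)*(1/274)*(1/273)*(-1 - 900912 + 3288))) = 132112/(((1/4)*(1/274)*(1/273)*(-897625))) = 132112/(-897625/299208) = 132112*(-299208/897625) = -39528967296/897625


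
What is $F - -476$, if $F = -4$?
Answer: $472$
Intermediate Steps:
$F - -476 = -4 - -476 = -4 + 476 = 472$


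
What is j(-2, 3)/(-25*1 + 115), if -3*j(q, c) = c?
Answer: -1/90 ≈ -0.011111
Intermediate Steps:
j(q, c) = -c/3
j(-2, 3)/(-25*1 + 115) = (-⅓*3)/(-25*1 + 115) = -1/(-25 + 115) = -1/90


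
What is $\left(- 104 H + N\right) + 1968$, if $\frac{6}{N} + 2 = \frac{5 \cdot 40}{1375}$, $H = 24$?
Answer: $- \frac{9031}{17} \approx -531.24$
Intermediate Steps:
$N = - \frac{55}{17}$ ($N = \frac{6}{-2 + \frac{5 \cdot 40}{1375}} = \frac{6}{-2 + 200 \cdot \frac{1}{1375}} = \frac{6}{-2 + \frac{8}{55}} = \frac{6}{- \frac{102}{55}} = 6 \left(- \frac{55}{102}\right) = - \frac{55}{17} \approx -3.2353$)
$\left(- 104 H + N\right) + 1968 = \left(\left(-104\right) 24 - \frac{55}{17}\right) + 1968 = \left(-2496 - \frac{55}{17}\right) + 1968 = - \frac{42487}{17} + 1968 = - \frac{9031}{17}$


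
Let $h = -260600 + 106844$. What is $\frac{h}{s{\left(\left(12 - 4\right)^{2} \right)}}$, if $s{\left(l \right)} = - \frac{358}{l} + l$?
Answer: $- \frac{1640064}{623} \approx -2632.5$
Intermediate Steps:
$s{\left(l \right)} = l - \frac{358}{l}$
$h = -153756$
$\frac{h}{s{\left(\left(12 - 4\right)^{2} \right)}} = - \frac{153756}{\left(12 - 4\right)^{2} - \frac{358}{\left(12 - 4\right)^{2}}} = - \frac{153756}{8^{2} - \frac{358}{8^{2}}} = - \frac{153756}{64 - \frac{358}{64}} = - \frac{153756}{64 - \frac{179}{32}} = - \frac{153756}{\frac{1869}{32}} = \left(-153756\right) \frac{32}{1869} = - \frac{1640064}{623}$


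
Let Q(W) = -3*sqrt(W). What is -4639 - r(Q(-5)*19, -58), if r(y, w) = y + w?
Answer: -4581 + 57*I*sqrt(5) ≈ -4581.0 + 127.46*I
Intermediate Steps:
r(y, w) = w + y
-4639 - r(Q(-5)*19, -58) = -4639 - (-58 - 3*I*sqrt(5)*19) = -4639 - (-58 - 57*I*sqrt(5)) = -4639 + (58 + 57*I*sqrt(5)) = -4581 + 57*I*sqrt(5)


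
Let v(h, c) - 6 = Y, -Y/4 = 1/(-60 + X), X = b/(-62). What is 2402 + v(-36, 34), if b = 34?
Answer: 4519940/1877 ≈ 2408.1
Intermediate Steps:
X = -17/31 (X = 34/(-62) = 34*(-1/62) = -17/31 ≈ -0.54839)
Y = 124/1877 (Y = -4/(-60 - 17/31) = -4/(-1877/31) = -4*(-31/1877) = 124/1877 ≈ 0.066063)
v(h, c) = 11386/1877 (v(h, c) = 6 + 124/1877 = 11386/1877)
2402 + v(-36, 34) = 2402 + 11386/1877 = 4519940/1877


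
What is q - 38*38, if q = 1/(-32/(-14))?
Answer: -23097/16 ≈ -1443.6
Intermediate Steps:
q = 7/16 (q = 1/(-32*(-1/14)) = 1/(16/7) = 7/16 ≈ 0.43750)
q - 38*38 = 7/16 - 38*38 = 7/16 - 1444 = -23097/16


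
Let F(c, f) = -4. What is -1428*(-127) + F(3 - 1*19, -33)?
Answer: 181352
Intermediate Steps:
-1428*(-127) + F(3 - 1*19, -33) = -1428*(-127) - 4 = 181356 - 4 = 181352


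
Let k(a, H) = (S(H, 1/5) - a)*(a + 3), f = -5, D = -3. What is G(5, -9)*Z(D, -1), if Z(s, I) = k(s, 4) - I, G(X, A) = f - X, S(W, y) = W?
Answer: -10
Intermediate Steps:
k(a, H) = (3 + a)*(H - a) (k(a, H) = (H - a)*(a + 3) = (H - a)*(3 + a) = (3 + a)*(H - a))
G(X, A) = -5 - X
Z(s, I) = 12 + s - I - s² (Z(s, I) = (-s² - 3*s + 3*4 + 4*s) - I = (-s² - 3*s + 12 + 4*s) - I = (12 + s - s²) - I = 12 + s - I - s²)
G(5, -9)*Z(D, -1) = (-5 - 1*5)*(12 - 3 - 1*(-1) - 1*(-3)²) = (-5 - 5)*(12 - 3 + 1 - 1*9) = -10*(12 - 3 + 1 - 9) = -10*1 = -10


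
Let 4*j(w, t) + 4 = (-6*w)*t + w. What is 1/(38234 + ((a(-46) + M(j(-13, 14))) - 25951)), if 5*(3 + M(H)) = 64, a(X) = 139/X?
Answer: 230/2826649 ≈ 8.1368e-5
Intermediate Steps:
j(w, t) = -1 + w/4 - 3*t*w/2 (j(w, t) = -1 + ((-6*w)*t + w)/4 = -1 + (-6*t*w + w)/4 = -1 + (w - 6*t*w)/4 = -1 + (w/4 - 3*t*w/2) = -1 + w/4 - 3*t*w/2)
M(H) = 49/5 (M(H) = -3 + (⅕)*64 = -3 + 64/5 = 49/5)
1/(38234 + ((a(-46) + M(j(-13, 14))) - 25951)) = 1/(38234 + ((139/(-46) + 49/5) - 25951)) = 1/(38234 + ((139*(-1/46) + 49/5) - 25951)) = 1/(38234 + ((-139/46 + 49/5) - 25951)) = 1/(38234 + (1559/230 - 25951)) = 1/(38234 - 5967171/230) = 1/(2826649/230) = 230/2826649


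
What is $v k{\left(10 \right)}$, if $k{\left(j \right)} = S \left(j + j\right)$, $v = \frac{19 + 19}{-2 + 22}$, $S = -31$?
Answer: $-1178$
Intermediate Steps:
$v = \frac{19}{10}$ ($v = \frac{38}{20} = 38 \cdot \frac{1}{20} = \frac{19}{10} \approx 1.9$)
$k{\left(j \right)} = - 62 j$ ($k{\left(j \right)} = - 31 \left(j + j\right) = - 31 \cdot 2 j = - 62 j$)
$v k{\left(10 \right)} = \frac{19 \left(\left(-62\right) 10\right)}{10} = \frac{19}{10} \left(-620\right) = -1178$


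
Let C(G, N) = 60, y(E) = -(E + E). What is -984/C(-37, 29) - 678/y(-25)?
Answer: -749/25 ≈ -29.960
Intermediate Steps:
y(E) = -2*E
-984/C(-37, 29) - 678/y(-25) = -984/60 - 678/((-2*(-25))) = -984*1/60 - 678/50 = -82/5 - 678*1/50 = -82/5 - 339/25 = -749/25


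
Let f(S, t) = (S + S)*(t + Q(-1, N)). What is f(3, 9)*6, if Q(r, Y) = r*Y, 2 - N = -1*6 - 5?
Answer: -144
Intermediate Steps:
N = 13 (N = 2 - (-1*6 - 5) = 2 - (-6 - 5) = 2 - 1*(-11) = 2 + 11 = 13)
Q(r, Y) = Y*r
f(S, t) = 2*S*(-13 + t) (f(S, t) = (S + S)*(t + 13*(-1)) = (2*S)*(t - 13) = (2*S)*(-13 + t) = 2*S*(-13 + t))
f(3, 9)*6 = (2*3*(-13 + 9))*6 = (2*3*(-4))*6 = -24*6 = -144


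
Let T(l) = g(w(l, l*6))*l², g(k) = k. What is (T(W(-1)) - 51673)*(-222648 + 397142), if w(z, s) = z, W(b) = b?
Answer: -9016802956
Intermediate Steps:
T(l) = l³ (T(l) = l*l² = l³)
(T(W(-1)) - 51673)*(-222648 + 397142) = ((-1)³ - 51673)*(-222648 + 397142) = (-1 - 51673)*174494 = -51674*174494 = -9016802956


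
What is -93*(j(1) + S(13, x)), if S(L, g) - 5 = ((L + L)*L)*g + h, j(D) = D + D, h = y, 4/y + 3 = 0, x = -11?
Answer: 345247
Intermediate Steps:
y = -4/3 (y = 4/(-3 + 0) = 4/(-3) = 4*(-⅓) = -4/3 ≈ -1.3333)
h = -4/3 ≈ -1.3333
j(D) = 2*D
S(L, g) = 11/3 + 2*g*L² (S(L, g) = 5 + (((L + L)*L)*g - 4/3) = 5 + (((2*L)*L)*g - 4/3) = 5 + ((2*L²)*g - 4/3) = 5 + (2*g*L² - 4/3) = 5 + (-4/3 + 2*g*L²) = 11/3 + 2*g*L²)
-93*(j(1) + S(13, x)) = -93*(2*1 + (11/3 + 2*(-11)*13²)) = -93*(2 + (11/3 + 2*(-11)*169)) = -93*(2 + (11/3 - 3718)) = -93*(2 - 11143/3) = -93*(-11137/3) = 345247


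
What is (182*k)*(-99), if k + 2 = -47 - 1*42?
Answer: 1639638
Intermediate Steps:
k = -91 (k = -2 + (-47 - 1*42) = -2 + (-47 - 42) = -2 - 89 = -91)
(182*k)*(-99) = (182*(-91))*(-99) = -16562*(-99) = 1639638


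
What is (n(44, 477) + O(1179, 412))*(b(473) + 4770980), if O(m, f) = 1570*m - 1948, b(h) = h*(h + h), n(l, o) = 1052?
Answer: 9654809570692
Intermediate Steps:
b(h) = 2*h² (b(h) = h*(2*h) = 2*h²)
O(m, f) = -1948 + 1570*m
(n(44, 477) + O(1179, 412))*(b(473) + 4770980) = (1052 + (-1948 + 1570*1179))*(2*473² + 4770980) = (1052 + (-1948 + 1851030))*(2*223729 + 4770980) = (1052 + 1849082)*(447458 + 4770980) = 1850134*5218438 = 9654809570692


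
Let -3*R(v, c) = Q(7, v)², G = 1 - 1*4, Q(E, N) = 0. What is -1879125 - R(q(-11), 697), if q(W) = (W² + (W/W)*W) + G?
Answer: -1879125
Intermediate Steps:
G = -3 (G = 1 - 4 = -3)
q(W) = -3 + W + W² (q(W) = (W² + (W/W)*W) - 3 = (W² + 1*W) - 3 = (W² + W) - 3 = (W + W²) - 3 = -3 + W + W²)
R(v, c) = 0 (R(v, c) = -⅓*0² = -⅓*0 = 0)
-1879125 - R(q(-11), 697) = -1879125 - 1*0 = -1879125 + 0 = -1879125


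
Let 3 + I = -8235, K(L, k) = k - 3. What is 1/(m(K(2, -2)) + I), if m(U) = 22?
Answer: -1/8216 ≈ -0.00012171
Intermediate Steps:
K(L, k) = -3 + k
I = -8238 (I = -3 - 8235 = -8238)
1/(m(K(2, -2)) + I) = 1/(22 - 8238) = 1/(-8216) = -1/8216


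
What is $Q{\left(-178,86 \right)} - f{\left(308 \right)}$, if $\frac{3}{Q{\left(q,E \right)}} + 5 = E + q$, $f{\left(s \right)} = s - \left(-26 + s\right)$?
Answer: $- \frac{2525}{97} \approx -26.031$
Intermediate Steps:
$f{\left(s \right)} = 26$
$Q{\left(q,E \right)} = \frac{3}{-5 + E + q}$ ($Q{\left(q,E \right)} = \frac{3}{-5 + \left(E + q\right)} = \frac{3}{-5 + E + q}$)
$Q{\left(-178,86 \right)} - f{\left(308 \right)} = \frac{3}{-5 + 86 - 178} - 26 = \frac{3}{-97} - 26 = 3 \left(- \frac{1}{97}\right) - 26 = - \frac{3}{97} - 26 = - \frac{2525}{97}$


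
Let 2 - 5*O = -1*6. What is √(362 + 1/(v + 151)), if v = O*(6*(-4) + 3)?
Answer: 3*√13859657/587 ≈ 19.027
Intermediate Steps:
O = 8/5 (O = ⅖ - (-1)*6/5 = ⅖ - ⅕*(-6) = ⅖ + 6/5 = 8/5 ≈ 1.6000)
v = -168/5 (v = 8*(6*(-4) + 3)/5 = 8*(-24 + 3)/5 = (8/5)*(-21) = -168/5 ≈ -33.600)
√(362 + 1/(v + 151)) = √(362 + 1/(-168/5 + 151)) = √(362 + 1/(587/5)) = √(362 + 5/587) = √(212499/587) = 3*√13859657/587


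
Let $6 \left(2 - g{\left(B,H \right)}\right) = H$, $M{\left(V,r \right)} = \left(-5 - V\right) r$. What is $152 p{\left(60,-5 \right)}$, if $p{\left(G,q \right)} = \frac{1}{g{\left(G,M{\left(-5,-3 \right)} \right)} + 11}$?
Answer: $\frac{152}{13} \approx 11.692$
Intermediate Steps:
$M{\left(V,r \right)} = r \left(-5 - V\right)$
$g{\left(B,H \right)} = 2 - \frac{H}{6}$
$p{\left(G,q \right)} = \frac{1}{13}$ ($p{\left(G,q \right)} = \frac{1}{\left(2 - \frac{\left(-1\right) \left(-3\right) \left(5 - 5\right)}{6}\right) + 11} = \frac{1}{\left(2 - \frac{\left(-1\right) \left(-3\right) 0}{6}\right) + 11} = \frac{1}{\left(2 - 0\right) + 11} = \frac{1}{\left(2 + 0\right) + 11} = \frac{1}{2 + 11} = \frac{1}{13}$)
$152 p{\left(60,-5 \right)} = 152 \cdot \frac{1}{13} = \frac{152}{13}$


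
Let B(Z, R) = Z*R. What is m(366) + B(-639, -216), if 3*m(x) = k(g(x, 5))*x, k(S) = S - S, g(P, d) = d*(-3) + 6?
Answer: 138024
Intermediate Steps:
g(P, d) = 6 - 3*d (g(P, d) = -3*d + 6 = 6 - 3*d)
k(S) = 0
m(x) = 0 (m(x) = (0*x)/3 = (⅓)*0 = 0)
B(Z, R) = R*Z
m(366) + B(-639, -216) = 0 - 216*(-639) = 0 + 138024 = 138024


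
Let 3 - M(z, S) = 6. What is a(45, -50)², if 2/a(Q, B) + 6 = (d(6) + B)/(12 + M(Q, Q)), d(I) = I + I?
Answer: 81/2116 ≈ 0.038280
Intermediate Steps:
M(z, S) = -3 (M(z, S) = 3 - 1*6 = 3 - 6 = -3)
d(I) = 2*I
a(Q, B) = 2/(-14/3 + B/9) (a(Q, B) = 2/(-6 + (2*6 + B)/(12 - 3)) = 2/(-6 + (12 + B)/9) = 2/(-6 + (12 + B)*(⅑)) = 2/(-6 + (4/3 + B/9)) = 2/(-14/3 + B/9))
a(45, -50)² = (18/(-42 - 50))² = (18/(-92))² = (18*(-1/92))² = (-9/46)² = 81/2116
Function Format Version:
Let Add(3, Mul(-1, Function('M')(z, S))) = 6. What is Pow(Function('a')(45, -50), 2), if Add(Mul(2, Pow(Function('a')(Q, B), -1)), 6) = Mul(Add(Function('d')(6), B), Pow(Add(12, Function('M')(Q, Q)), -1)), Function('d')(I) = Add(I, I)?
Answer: Rational(81, 2116) ≈ 0.038280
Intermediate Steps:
Function('M')(z, S) = -3 (Function('M')(z, S) = Add(3, Mul(-1, 6)) = Add(3, -6) = -3)
Function('d')(I) = Mul(2, I)
Function('a')(Q, B) = Mul(2, Pow(Add(Rational(-14, 3), Mul(Rational(1, 9), B)), -1)) (Function('a')(Q, B) = Mul(2, Pow(Add(-6, Mul(Add(Mul(2, 6), B), Pow(Add(12, -3), -1))), -1)) = Mul(2, Pow(Add(-6, Mul(Add(12, B), Pow(9, -1))), -1)) = Mul(2, Pow(Add(-6, Mul(Add(12, B), Rational(1, 9))), -1)) = Mul(2, Pow(Add(-6, Add(Rational(4, 3), Mul(Rational(1, 9), B))), -1)) = Mul(2, Pow(Add(Rational(-14, 3), Mul(Rational(1, 9), B)), -1)))
Pow(Function('a')(45, -50), 2) = Pow(Mul(18, Pow(Add(-42, -50), -1)), 2) = Pow(Mul(18, Pow(-92, -1)), 2) = Pow(Mul(18, Rational(-1, 92)), 2) = Pow(Rational(-9, 46), 2) = Rational(81, 2116)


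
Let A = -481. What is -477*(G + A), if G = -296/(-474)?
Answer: 18101991/79 ≈ 2.2914e+5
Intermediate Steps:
G = 148/237 (G = -296*(-1/474) = 148/237 ≈ 0.62447)
-477*(G + A) = -477*(148/237 - 481) = -477*(-113849/237) = 18101991/79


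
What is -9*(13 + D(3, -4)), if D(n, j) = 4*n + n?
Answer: -252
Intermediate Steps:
D(n, j) = 5*n
-9*(13 + D(3, -4)) = -9*(13 + 5*3) = -9*(13 + 15) = -9*28 = -252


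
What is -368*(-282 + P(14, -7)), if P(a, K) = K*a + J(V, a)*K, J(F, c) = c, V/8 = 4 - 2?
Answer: 175904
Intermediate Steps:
V = 16 (V = 8*(4 - 2) = 8*2 = 16)
P(a, K) = 2*K*a (P(a, K) = K*a + a*K = K*a + K*a = 2*K*a)
-368*(-282 + P(14, -7)) = -368*(-282 + 2*(-7)*14) = -368*(-282 - 196) = -368*(-478) = 175904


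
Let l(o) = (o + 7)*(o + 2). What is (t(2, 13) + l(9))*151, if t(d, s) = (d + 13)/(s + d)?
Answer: 26727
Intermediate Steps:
t(d, s) = (13 + d)/(d + s)
l(o) = (2 + o)*(7 + o) (l(o) = (7 + o)*(2 + o) = (2 + o)*(7 + o))
(t(2, 13) + l(9))*151 = ((13 + 2)/(2 + 13) + (14 + 9² + 9*9))*151 = (15/15 + (14 + 81 + 81))*151 = ((1/15)*15 + 176)*151 = (1 + 176)*151 = 177*151 = 26727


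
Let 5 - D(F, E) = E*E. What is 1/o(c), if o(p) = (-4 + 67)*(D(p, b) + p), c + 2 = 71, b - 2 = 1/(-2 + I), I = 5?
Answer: 1/4319 ≈ 0.00023154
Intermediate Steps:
b = 7/3 (b = 2 + 1/(-2 + 5) = 2 + 1/3 = 7/3 ≈ 2.3333)
D(F, E) = 5 - E**2 (D(F, E) = 5 - E*E = 5 - E**2)
c = 69 (c = -2 + 71 = 69)
o(p) = -28 + 63*p (o(p) = (-4 + 67)*((5 - (7/3)**2) + p) = 63*((5 - 1*49/9) + p) = 63*((5 - 49/9) + p) = 63*(-4/9 + p) = -28 + 63*p)
1/o(c) = 1/(-28 + 63*69) = 1/(-28 + 4347) = 1/4319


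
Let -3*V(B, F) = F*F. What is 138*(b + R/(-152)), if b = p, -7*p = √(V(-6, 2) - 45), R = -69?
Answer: 4761/76 - 46*I*√417/7 ≈ 62.645 - 134.19*I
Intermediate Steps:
V(B, F) = -F²/3 (V(B, F) = -F*F/3 = -F²/3)
p = -I*√417/21 (p = -√(-⅓*2² - 45)/7 = -√(-⅓*4 - 45)/7 = -√(-4/3 - 45)/7 = -I*√417/21 ≈ -0.97241*I)
b = -I*√417/21 ≈ -0.97241*I
138*(b + R/(-152)) = 138*(-I*√417/21 - 69/(-152)) = 138*(-I*√417/21 - 69*(-1/152)) = 138*(-I*√417/21 + 69/152) = 138*(69/152 - I*√417/21) = 4761/76 - 46*I*√417/7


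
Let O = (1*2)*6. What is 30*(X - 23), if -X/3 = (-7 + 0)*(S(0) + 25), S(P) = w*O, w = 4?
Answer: 45300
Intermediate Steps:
O = 12 (O = 2*6 = 12)
S(P) = 48 (S(P) = 4*12 = 48)
X = 1533 (X = -3*(-7 + 0)*(48 + 25) = -(-21)*73 = -3*(-511) = 1533)
30*(X - 23) = 30*(1533 - 23) = 30*1510 = 45300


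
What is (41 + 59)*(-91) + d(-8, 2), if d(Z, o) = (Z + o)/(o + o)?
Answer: -18203/2 ≈ -9101.5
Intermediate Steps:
d(Z, o) = (Z + o)/(2*o) (d(Z, o) = (Z + o)/((2*o)) = (Z + o)*(1/(2*o)) = (Z + o)/(2*o))
(41 + 59)*(-91) + d(-8, 2) = (41 + 59)*(-91) + (1/2)*(-8 + 2)/2 = 100*(-91) + (1/2)*(1/2)*(-6) = -9100 - 3/2 = -18203/2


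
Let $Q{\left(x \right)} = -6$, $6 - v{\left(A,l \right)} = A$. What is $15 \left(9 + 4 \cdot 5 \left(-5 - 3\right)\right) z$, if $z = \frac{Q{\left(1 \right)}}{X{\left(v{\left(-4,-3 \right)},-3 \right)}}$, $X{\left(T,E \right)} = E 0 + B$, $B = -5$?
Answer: $-2718$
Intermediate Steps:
$v{\left(A,l \right)} = 6 - A$
$X{\left(T,E \right)} = -5$ ($X{\left(T,E \right)} = E 0 - 5 = 0 - 5 = -5$)
$z = \frac{6}{5}$ ($z = - \frac{6}{-5} = \left(-6\right) \left(- \frac{1}{5}\right) = \frac{6}{5} \approx 1.2$)
$15 \left(9 + 4 \cdot 5 \left(-5 - 3\right)\right) z = 15 \left(9 + 4 \cdot 5 \left(-5 - 3\right)\right) \frac{6}{5} = 15 \left(9 + 4 \cdot 5 \left(-8\right)\right) \frac{6}{5} = 15 \left(9 + 4 \left(-40\right)\right) \frac{6}{5} = 15 \left(9 - 160\right) \frac{6}{5} = 15 \left(-151\right) \frac{6}{5} = \left(-2265\right) \frac{6}{5} = -2718$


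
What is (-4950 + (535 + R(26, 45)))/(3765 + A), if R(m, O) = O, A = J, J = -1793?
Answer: -2185/986 ≈ -2.2160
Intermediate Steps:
A = -1793
(-4950 + (535 + R(26, 45)))/(3765 + A) = (-4950 + (535 + 45))/(3765 - 1793) = (-4950 + 580)/1972 = -4370*1/1972 = -2185/986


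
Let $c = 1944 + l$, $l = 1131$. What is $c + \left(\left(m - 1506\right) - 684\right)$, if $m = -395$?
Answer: $490$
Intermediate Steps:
$c = 3075$ ($c = 1944 + 1131 = 3075$)
$c + \left(\left(m - 1506\right) - 684\right) = 3075 - 2585 = 490$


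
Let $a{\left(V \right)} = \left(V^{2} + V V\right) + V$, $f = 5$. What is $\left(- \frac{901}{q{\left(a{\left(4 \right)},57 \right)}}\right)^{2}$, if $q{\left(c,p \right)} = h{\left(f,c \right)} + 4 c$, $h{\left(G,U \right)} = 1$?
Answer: $\frac{811801}{21025} \approx 38.611$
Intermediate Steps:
$a{\left(V \right)} = V + 2 V^{2}$ ($a{\left(V \right)} = \left(V^{2} + V^{2}\right) + V = 2 V^{2} + V = V + 2 V^{2}$)
$q{\left(c,p \right)} = 1 + 4 c$
$\left(- \frac{901}{q{\left(a{\left(4 \right)},57 \right)}}\right)^{2} = \left(- \frac{901}{1 + 4 \cdot 4 \left(1 + 2 \cdot 4\right)}\right)^{2} = \left(- \frac{901}{1 + 4 \cdot 4 \left(1 + 8\right)}\right)^{2} = \left(- \frac{901}{1 + 4 \cdot 4 \cdot 9}\right)^{2} = \left(- \frac{901}{1 + 4 \cdot 36}\right)^{2} = \left(- \frac{901}{1 + 144}\right)^{2} = \left(- \frac{901}{145}\right)^{2} = \frac{811801}{21025}$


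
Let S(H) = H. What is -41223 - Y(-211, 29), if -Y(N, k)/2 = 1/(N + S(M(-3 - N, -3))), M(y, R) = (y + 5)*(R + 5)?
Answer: -8862943/215 ≈ -41223.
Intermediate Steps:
M(y, R) = (5 + R)*(5 + y) (M(y, R) = (5 + y)*(5 + R) = (5 + R)*(5 + y))
Y(N, k) = -2/(4 - N) (Y(N, k) = -2/(N + (25 + 5*(-3) + 5*(-3 - N) - 3*(-3 - N))) = -2/(N + (25 - 15 + (-15 - 5*N) + (9 + 3*N))) = -2/(N + (4 - 2*N)) = -2/(4 - N))
-41223 - Y(-211, 29) = -41223 - 2/(-4 - 211) = -41223 - 2/(-215) = -41223 - 2*(-1)/215 = -41223 - 1*(-2/215) = -41223 + 2/215 = -8862943/215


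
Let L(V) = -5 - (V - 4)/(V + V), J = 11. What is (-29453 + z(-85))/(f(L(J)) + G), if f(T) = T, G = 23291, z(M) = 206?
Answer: -643434/512285 ≈ -1.2560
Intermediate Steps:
L(V) = -5 - (-4 + V)/(2*V)
(-29453 + z(-85))/(f(L(J)) + G) = (-29453 + 206)/((-11/2 + 2/11) + 23291) = -29247/((-11/2 + 2*(1/11)) + 23291) = -29247/((-11/2 + 2/11) + 23291) = -29247/(-117/22 + 23291) = -29247/512285/22 = -29247*22/512285 = -643434/512285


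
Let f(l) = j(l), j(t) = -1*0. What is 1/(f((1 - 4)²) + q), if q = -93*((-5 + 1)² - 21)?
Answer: 1/465 ≈ 0.0021505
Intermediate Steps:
j(t) = 0
q = 465 (q = -93*((-4)² - 21) = -93*(16 - 21) = -93*(-5) = 465)
f(l) = 0
1/(f((1 - 4)²) + q) = 1/(0 + 465) = 1/465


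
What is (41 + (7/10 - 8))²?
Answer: 113569/100 ≈ 1135.7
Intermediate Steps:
(41 + (7/10 - 8))² = (41 - 73/10)² = (337/10)² = 113569/100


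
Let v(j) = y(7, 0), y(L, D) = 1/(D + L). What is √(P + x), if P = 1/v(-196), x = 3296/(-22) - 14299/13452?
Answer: I*√787595064333/73986 ≈ 11.995*I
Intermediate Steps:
v(j) = ⅐ (v(j) = 1/(0 + 7) = 1/7 = ⅐)
x = -22326185/147972 (x = 3296*(-1/22) - 14299*1/13452 = -1648/11 - 14299/13452 = -22326185/147972 ≈ -150.88)
P = 7 (P = 1/(⅐) = 7)
√(P + x) = √(7 - 22326185/147972) = √(-21290381/147972) = I*√787595064333/73986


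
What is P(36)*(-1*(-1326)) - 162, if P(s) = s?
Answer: 47574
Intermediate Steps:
P(36)*(-1*(-1326)) - 162 = 36*(-1*(-1326)) - 162 = 36*1326 - 162 = 47736 - 162 = 47574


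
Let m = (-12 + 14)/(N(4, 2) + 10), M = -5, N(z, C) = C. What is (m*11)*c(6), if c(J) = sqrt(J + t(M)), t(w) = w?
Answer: 11/6 ≈ 1.8333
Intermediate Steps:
c(J) = sqrt(-5 + J) (c(J) = sqrt(J - 5) = sqrt(-5 + J))
m = 1/6 (m = (-12 + 14)/(2 + 10) = 2/12 = 2*(1/12) = 1/6 ≈ 0.16667)
(m*11)*c(6) = ((1/6)*11)*sqrt(-5 + 6) = 11*sqrt(1)/6 = (11/6)*1 = 11/6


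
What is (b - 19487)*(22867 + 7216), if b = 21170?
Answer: 50629689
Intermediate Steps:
(b - 19487)*(22867 + 7216) = (21170 - 19487)*(22867 + 7216) = 1683*30083 = 50629689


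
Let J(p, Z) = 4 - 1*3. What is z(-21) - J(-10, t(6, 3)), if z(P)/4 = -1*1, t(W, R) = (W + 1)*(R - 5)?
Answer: -5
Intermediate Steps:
t(W, R) = (1 + W)*(-5 + R)
z(P) = -4 (z(P) = 4*(-1*1) = 4*(-1) = -4)
J(p, Z) = 1 (J(p, Z) = 4 - 3 = 1)
z(-21) - J(-10, t(6, 3)) = -4 - 1*1 = -4 - 1 = -5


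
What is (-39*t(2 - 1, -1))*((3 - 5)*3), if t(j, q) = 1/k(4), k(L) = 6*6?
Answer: 13/2 ≈ 6.5000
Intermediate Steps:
k(L) = 36
t(j, q) = 1/36
(-39*t(2 - 1, -1))*((3 - 5)*3) = (-39*1/36)*((3 - 5)*3) = -(-13)*3/6 = -13/12*(-6) = 13/2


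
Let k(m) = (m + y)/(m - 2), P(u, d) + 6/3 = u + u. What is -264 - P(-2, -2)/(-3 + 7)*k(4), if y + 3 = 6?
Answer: -1035/4 ≈ -258.75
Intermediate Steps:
y = 3 (y = -3 + 6 = 3)
P(u, d) = -2 + 2*u (P(u, d) = -2 + (u + u) = -2 + 2*u)
k(m) = (3 + m)/(-2 + m) (k(m) = (m + 3)/(m - 2) = (3 + m)/(-2 + m))
-264 - P(-2, -2)/(-3 + 7)*k(4) = -264 - (-2 + 2*(-2))/(-3 + 7)*(3 + 4)/(-2 + 4) = -264 - (-2 - 4)/4*7/2 = -264 - (¼)*(-6)*(½)*7 = -264 - (-3)*7/(2*2) = -264 - 1*(-21/4) = -264 + 21/4 = -1035/4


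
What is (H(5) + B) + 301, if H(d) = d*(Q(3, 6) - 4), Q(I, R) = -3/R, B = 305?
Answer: 1167/2 ≈ 583.50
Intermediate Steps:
H(d) = -9*d/2 (H(d) = d*(-3/6 - 4) = d*(-3*⅙ - 4) = d*(-½ - 4) = d*(-9/2) = -9*d/2)
(H(5) + B) + 301 = (-9/2*5 + 305) + 301 = (-45/2 + 305) + 301 = 565/2 + 301 = 1167/2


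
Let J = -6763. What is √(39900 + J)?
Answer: √33137 ≈ 182.04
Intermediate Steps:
√(39900 + J) = √(39900 - 6763) = √33137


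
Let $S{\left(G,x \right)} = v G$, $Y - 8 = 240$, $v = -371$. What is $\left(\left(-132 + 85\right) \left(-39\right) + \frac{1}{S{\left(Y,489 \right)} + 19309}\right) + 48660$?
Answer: $\frac{3670790606}{72699} \approx 50493.0$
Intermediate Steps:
$Y = 248$ ($Y = 8 + 240 = 248$)
$S{\left(G,x \right)} = - 371 G$
$\left(\left(-132 + 85\right) \left(-39\right) + \frac{1}{S{\left(Y,489 \right)} + 19309}\right) + 48660 = \left(\left(-132 + 85\right) \left(-39\right) + \frac{1}{\left(-371\right) 248 + 19309}\right) + 48660 = \left(\left(-47\right) \left(-39\right) + \frac{1}{-92008 + 19309}\right) + 48660 = \left(1833 + \frac{1}{-72699}\right) + 48660 = \left(1833 - \frac{1}{72699}\right) + 48660 = \frac{133257266}{72699} + 48660 = \frac{3670790606}{72699}$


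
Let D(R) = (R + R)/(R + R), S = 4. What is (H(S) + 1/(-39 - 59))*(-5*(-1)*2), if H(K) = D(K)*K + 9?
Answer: 6365/49 ≈ 129.90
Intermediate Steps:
D(R) = 1 (D(R) = (2*R)/((2*R)) = (2*R)*(1/(2*R)) = 1)
H(K) = 9 + K (H(K) = 1*K + 9 = K + 9 = 9 + K)
(H(S) + 1/(-39 - 59))*(-5*(-1)*2) = ((9 + 4) + 1/(-39 - 59))*(-5*(-1)*2) = (13 + 1/(-98))*(5*2) = (13 - 1/98)*10 = (1273/98)*10 = 6365/49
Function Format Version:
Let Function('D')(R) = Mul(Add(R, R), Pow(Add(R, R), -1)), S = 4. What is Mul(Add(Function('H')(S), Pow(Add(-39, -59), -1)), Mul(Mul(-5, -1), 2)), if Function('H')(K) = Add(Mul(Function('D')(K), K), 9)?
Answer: Rational(6365, 49) ≈ 129.90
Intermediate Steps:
Function('D')(R) = 1 (Function('D')(R) = Mul(Mul(2, R), Pow(Mul(2, R), -1)) = Mul(Mul(2, R), Mul(Rational(1, 2), Pow(R, -1))) = 1)
Function('H')(K) = Add(9, K) (Function('H')(K) = Add(Mul(1, K), 9) = Add(K, 9) = Add(9, K))
Mul(Add(Function('H')(S), Pow(Add(-39, -59), -1)), Mul(Mul(-5, -1), 2)) = Mul(Add(Add(9, 4), Pow(Add(-39, -59), -1)), Mul(Mul(-5, -1), 2)) = Mul(Add(13, Pow(-98, -1)), Mul(5, 2)) = Mul(Add(13, Rational(-1, 98)), 10) = Mul(Rational(1273, 98), 10) = Rational(6365, 49)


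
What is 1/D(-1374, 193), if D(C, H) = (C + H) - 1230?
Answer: -1/2411 ≈ -0.00041477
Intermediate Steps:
D(C, H) = -1230 + C + H
1/D(-1374, 193) = 1/(-1230 - 1374 + 193) = 1/(-2411) = -1/2411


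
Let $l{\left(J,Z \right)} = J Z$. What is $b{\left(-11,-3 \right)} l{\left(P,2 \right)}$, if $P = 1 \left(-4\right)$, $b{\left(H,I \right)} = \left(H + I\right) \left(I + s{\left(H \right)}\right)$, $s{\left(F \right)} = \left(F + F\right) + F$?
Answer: $-4032$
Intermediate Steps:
$s{\left(F \right)} = 3 F$ ($s{\left(F \right)} = 2 F + F = 3 F$)
$b{\left(H,I \right)} = \left(H + I\right) \left(I + 3 H\right)$
$P = -4$
$b{\left(-11,-3 \right)} l{\left(P,2 \right)} = \left(\left(-3\right)^{2} + 3 \left(-11\right)^{2} + 4 \left(-11\right) \left(-3\right)\right) \left(\left(-4\right) 2\right) = \left(9 + 3 \cdot 121 + 132\right) \left(-8\right) = \left(9 + 363 + 132\right) \left(-8\right) = 504 \left(-8\right) = -4032$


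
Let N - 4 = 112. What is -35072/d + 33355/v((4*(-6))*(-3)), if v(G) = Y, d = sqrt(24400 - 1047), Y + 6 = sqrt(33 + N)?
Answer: 200130/113 - 35072*sqrt(193)/2123 + 33355*sqrt(149)/113 ≈ 5144.7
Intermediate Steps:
N = 116 (N = 4 + 112 = 116)
Y = -6 + sqrt(149) (Y = -6 + sqrt(33 + 116) = -6 + sqrt(149) ≈ 6.2066)
d = 11*sqrt(193) (d = sqrt(23353) = 11*sqrt(193) ≈ 152.82)
v(G) = -6 + sqrt(149)
-35072/d + 33355/v((4*(-6))*(-3)) = -35072*sqrt(193)/2123 + 33355/(-6 + sqrt(149)) = 33355/(-6 + sqrt(149)) - 35072*sqrt(193)/2123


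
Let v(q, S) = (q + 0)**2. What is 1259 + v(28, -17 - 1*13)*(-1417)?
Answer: -1109669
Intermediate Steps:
v(q, S) = q**2
1259 + v(28, -17 - 1*13)*(-1417) = 1259 + 28**2*(-1417) = 1259 + 784*(-1417) = 1259 - 1110928 = -1109669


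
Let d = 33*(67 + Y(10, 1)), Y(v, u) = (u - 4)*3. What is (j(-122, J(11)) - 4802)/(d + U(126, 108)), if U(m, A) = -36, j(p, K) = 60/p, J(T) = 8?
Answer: -146476/57279 ≈ -2.5572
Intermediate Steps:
Y(v, u) = -12 + 3*u (Y(v, u) = (-4 + u)*3 = -12 + 3*u)
d = 1914 (d = 33*(67 + (-12 + 3*1)) = 33*(67 + (-12 + 3)) = 33*(67 - 9) = 33*58 = 1914)
(j(-122, J(11)) - 4802)/(d + U(126, 108)) = (60/(-122) - 4802)/(1914 - 36) = (60*(-1/122) - 4802)/1878 = (-30/61 - 4802)*(1/1878) = -292952/61*1/1878 = -146476/57279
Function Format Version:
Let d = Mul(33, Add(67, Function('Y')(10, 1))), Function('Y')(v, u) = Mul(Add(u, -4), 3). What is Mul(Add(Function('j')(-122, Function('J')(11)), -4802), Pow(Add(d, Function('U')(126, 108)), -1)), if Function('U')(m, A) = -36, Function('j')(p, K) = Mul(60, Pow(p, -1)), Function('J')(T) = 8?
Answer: Rational(-146476, 57279) ≈ -2.5572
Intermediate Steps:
Function('Y')(v, u) = Add(-12, Mul(3, u)) (Function('Y')(v, u) = Mul(Add(-4, u), 3) = Add(-12, Mul(3, u)))
d = 1914 (d = Mul(33, Add(67, Add(-12, Mul(3, 1)))) = Mul(33, Add(67, Add(-12, 3))) = Mul(33, Add(67, -9)) = Mul(33, 58) = 1914)
Mul(Add(Function('j')(-122, Function('J')(11)), -4802), Pow(Add(d, Function('U')(126, 108)), -1)) = Mul(Add(Mul(60, Pow(-122, -1)), -4802), Pow(Add(1914, -36), -1)) = Mul(Add(Mul(60, Rational(-1, 122)), -4802), Pow(1878, -1)) = Mul(Add(Rational(-30, 61), -4802), Rational(1, 1878)) = Mul(Rational(-292952, 61), Rational(1, 1878)) = Rational(-146476, 57279)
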